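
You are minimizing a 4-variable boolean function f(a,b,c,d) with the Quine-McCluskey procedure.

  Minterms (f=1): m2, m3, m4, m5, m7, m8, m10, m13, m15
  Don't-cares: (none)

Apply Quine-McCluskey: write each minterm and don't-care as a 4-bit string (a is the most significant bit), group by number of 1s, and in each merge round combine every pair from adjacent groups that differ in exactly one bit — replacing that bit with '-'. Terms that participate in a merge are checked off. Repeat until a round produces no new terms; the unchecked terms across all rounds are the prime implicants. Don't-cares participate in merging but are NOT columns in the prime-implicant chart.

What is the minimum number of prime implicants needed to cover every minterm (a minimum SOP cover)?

[col 0] 0010*, 0011*, 0100*, 0101*, 0111*, 1000*, 1010*, 1101*, 1111*
[col 1] -010, -101*, -111*, 0-11, 001-, 01-1*, 010-, 10-0, 11-1*
[col 2] -1-1
Prime implicants: -010, -1-1, 0-11, 001-, 010-, 10-0
PI chart (minterm → PIs covering it):
  2 | -010,001-
  3 | 0-11,001-
  4 | 010-  (sole → essential)
  5 | -1-1,010-
  7 | -1-1,0-11
  8 | 10-0  (sole → essential)
  10 | -010,10-0
  13 | -1-1  (sole → essential)
  15 | -1-1  (sole → essential)
Essential prime implicants: -1-1, 010-, 10-0
Petrick residual → 001-
Minimum SOP uses 4 PIs: bd + a'b'c + a'bc' + ab'd'

4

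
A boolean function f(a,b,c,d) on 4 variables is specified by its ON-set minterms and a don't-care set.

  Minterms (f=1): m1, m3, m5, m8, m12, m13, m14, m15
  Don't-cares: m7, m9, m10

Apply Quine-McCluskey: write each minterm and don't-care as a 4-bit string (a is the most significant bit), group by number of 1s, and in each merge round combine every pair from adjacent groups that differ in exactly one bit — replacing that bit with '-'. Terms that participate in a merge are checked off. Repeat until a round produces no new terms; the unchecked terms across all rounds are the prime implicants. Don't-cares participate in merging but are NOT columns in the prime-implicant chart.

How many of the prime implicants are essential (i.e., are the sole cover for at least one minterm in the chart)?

1

[col 0] 0001*, 0011*, 0101*, 0111*, 1000*, 1001*, 1010*, 1100*, 1101*, 1110*, 1111*
[col 1] -001*, -101*, -111*, 0-01*, 0-11*, 00-1*, 01-1*, 1-00*, 1-01*, 1-10*, 10-0*, 100-*, 11-0*, 11-1*, 110-*, 111-*
[col 2] --01, -1-1, 0--1, 1--0, 1-0-, 11--
Prime implicants: --01, -1-1, 0--1, 1--0, 1-0-, 11--
PI chart (minterm → PIs covering it):
  1 | --01,0--1
  3 | 0--1  (sole → essential)
  5 | --01,-1-1,0--1
  8 | 1--0,1-0-
  12 | 1--0,1-0-,11--
  13 | --01,-1-1,1-0-,11--
  14 | 1--0,11--
  15 | -1-1,11--
Essential prime implicants: 0--1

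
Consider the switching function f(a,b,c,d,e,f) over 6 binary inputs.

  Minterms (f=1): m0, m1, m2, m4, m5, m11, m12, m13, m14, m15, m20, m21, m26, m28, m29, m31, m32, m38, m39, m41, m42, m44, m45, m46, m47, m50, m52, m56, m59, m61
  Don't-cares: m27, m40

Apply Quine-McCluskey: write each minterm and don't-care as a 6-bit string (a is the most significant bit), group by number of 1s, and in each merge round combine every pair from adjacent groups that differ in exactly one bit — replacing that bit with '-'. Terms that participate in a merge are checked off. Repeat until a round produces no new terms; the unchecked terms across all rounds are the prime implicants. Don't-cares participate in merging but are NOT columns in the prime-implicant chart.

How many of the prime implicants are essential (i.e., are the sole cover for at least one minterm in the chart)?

size-2^0 implicants → 000000(✓)  000001(✓)  000010(✓)  000100(✓)  000101(✓)  001011(✓)  001100(✓)  001101(✓)  001110(✓)  001111(✓)  010100(✓)  010101(✓)  011010(✓)  011011(✓)  011100(✓)  011101(✓)  011111(✓)  100000(✓)  100110(✓)  100111(✓)  101000(✓)  101001(✓)  101010(✓)  101100(✓)  101101(✓)  101110(✓)  101111(✓)  110010  110100(✓)  111000(✓)  111011(✓)  111101(✓)
size-2^1 implicants → -00000  -01100(✓)  -01101(✓)  -01110(✓)  -01111(✓)  -10100  -11011  -11101(✓)  0-0100(✓)  0-0101(✓)  0-1011(✓)  0-1100(✓)  0-1101(✓)  0-1111(✓)  00-100(✓)  00-101(✓)  000-00(✓)  000-01(✓)  0000-0  00000-(✓)  00010-(✓)  001-11(✓)  0011-0(✓)  0011-1(✓)  00110-(✓)  00111-(✓)  01-100(✓)  01-101(✓)  01010-(✓)  011-11(✓)  01101-  0111-1(✓)  01110-(✓)  1-1000  1-1101(✓)  10-000  10-110(✓)  10-111(✓)  10011-(✓)  101-00(✓)  101-01(✓)  101-10(✓)  1010-0(✓)  10100-(✓)  1011-0(✓)  1011-1(✓)  10110-(✓)  10111-(✓)
size-2^2 implicants → --1101  -011-0(✓)  -011-1(✓)  -0110-(✓)  -0111-(✓)  0--100(✓)  0--101(✓)  0-010-(✓)  0-1-11  0-11-1  0-110-(✓)  00-10-(✓)  000-0-  0011--(✓)  01-10-(✓)  10-11-  101--0  101-0-  1011--(✓)
size-2^3 implicants → -011--  0--10-
Unchecked terms (primes): --1101, -00000, -011--, -10100, -11011, 0--10-, 0-1-11, 0-11-1, 000-0-, 0000-0, 01101-, 1-1000, 10-000, 10-11-, 101--0, 101-0-, 110010
Minterm coverage:
  m0 ⊆ -00000,000-0-,0000-0
  m1 ⊆ 000-0- [E]
  m2 ⊆ 0000-0 [E]
  m4 ⊆ 0--10-,000-0-
  m5 ⊆ 0--10-,000-0-
  m11 ⊆ 0-1-11 [E]
  m12 ⊆ -011--,0--10-
  m13 ⊆ --1101,-011--,0--10-,0-11-1
  m14 ⊆ -011-- [E]
  m15 ⊆ -011--,0-1-11,0-11-1
  m20 ⊆ -10100,0--10-
  m21 ⊆ 0--10- [E]
  m26 ⊆ 01101- [E]
  m28 ⊆ 0--10- [E]
  m29 ⊆ --1101,0--10-,0-11-1
  m31 ⊆ 0-1-11,0-11-1
  m32 ⊆ -00000,10-000
  m38 ⊆ 10-11- [E]
  m39 ⊆ 10-11- [E]
  m41 ⊆ 101-0- [E]
  m42 ⊆ 101--0 [E]
  m44 ⊆ -011--,101--0,101-0-
  m45 ⊆ --1101,-011--,101-0-
  m46 ⊆ -011--,10-11-,101--0
  m47 ⊆ -011--,10-11-
  m50 ⊆ 110010 [E]
  m52 ⊆ -10100 [E]
  m56 ⊆ 1-1000 [E]
  m59 ⊆ -11011 [E]
  m61 ⊆ --1101 [E]
E = {--1101, -011--, -10100, -11011, 0--10-, 0-1-11, 000-0-, 0000-0, 01101-, 1-1000, 10-11-, 101--0, 101-0-, 110010}

14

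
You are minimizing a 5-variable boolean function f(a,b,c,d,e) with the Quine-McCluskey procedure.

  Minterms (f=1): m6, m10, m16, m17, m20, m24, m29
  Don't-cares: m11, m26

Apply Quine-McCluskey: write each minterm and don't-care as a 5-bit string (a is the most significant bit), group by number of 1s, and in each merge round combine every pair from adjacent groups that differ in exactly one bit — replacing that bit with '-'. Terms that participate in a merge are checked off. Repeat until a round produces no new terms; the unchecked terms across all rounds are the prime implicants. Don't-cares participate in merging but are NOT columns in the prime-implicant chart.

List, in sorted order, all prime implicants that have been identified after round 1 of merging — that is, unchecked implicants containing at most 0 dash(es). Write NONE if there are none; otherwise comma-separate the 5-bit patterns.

Round 0: 00110 01010✓ 01011✓ 10000✓ 10001✓ 10100✓ 11000✓ 11010✓ 11101
Round 1: -1010 0101- 1-000 10-00 1000- 110-0
PIs = {-1010, 00110, 0101-, 1-000, 10-00, 1000-, 110-0, 11101}

00110, 11101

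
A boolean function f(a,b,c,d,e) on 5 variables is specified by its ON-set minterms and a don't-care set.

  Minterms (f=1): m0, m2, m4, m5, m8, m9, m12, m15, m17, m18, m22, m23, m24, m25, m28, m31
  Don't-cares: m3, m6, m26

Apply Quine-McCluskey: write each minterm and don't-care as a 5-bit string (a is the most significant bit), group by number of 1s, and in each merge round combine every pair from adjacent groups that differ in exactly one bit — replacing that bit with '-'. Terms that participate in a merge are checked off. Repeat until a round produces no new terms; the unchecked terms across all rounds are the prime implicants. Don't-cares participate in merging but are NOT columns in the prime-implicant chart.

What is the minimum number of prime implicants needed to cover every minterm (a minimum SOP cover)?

8

size-2^0 implicants → 00000(✓)  00010(✓)  00011(✓)  00100(✓)  00101(✓)  00110(✓)  01000(✓)  01001(✓)  01100(✓)  01111(✓)  10001(✓)  10010(✓)  10110(✓)  10111(✓)  11000(✓)  11001(✓)  11010(✓)  11100(✓)  11111(✓)
size-2^1 implicants → -0010(✓)  -0110(✓)  -1000(✓)  -1001(✓)  -1100(✓)  -1111  0-000(✓)  0-100(✓)  00-00(✓)  00-10(✓)  000-0(✓)  0001-  001-0(✓)  0010-  01-00(✓)  0100-(✓)  1-001  1-010  1-111  10-10(✓)  1011-  11-00(✓)  110-0  1100-(✓)
size-2^2 implicants → -0-10  -1-00  -100-  0--00  00--0
Unchecked terms (primes): -0-10, -1-00, -100-, -1111, 0--00, 00--0, 0001-, 0010-, 1-001, 1-010, 1-111, 1011-, 110-0
Minterm coverage:
  m0 ⊆ 0--00,00--0
  m2 ⊆ -0-10,00--0,0001-
  m4 ⊆ 0--00,00--0,0010-
  m5 ⊆ 0010- [E]
  m8 ⊆ -1-00,-100-,0--00
  m9 ⊆ -100- [E]
  m12 ⊆ -1-00,0--00
  m15 ⊆ -1111 [E]
  m17 ⊆ 1-001 [E]
  m18 ⊆ -0-10,1-010
  m22 ⊆ -0-10,1011-
  m23 ⊆ 1-111,1011-
  m24 ⊆ -1-00,-100-,110-0
  m25 ⊆ -100-,1-001
  m28 ⊆ -1-00 [E]
  m31 ⊆ -1111,1-111
E = {-1-00, -100-, -1111, 0010-, 1-001}
Petrick residual → -0-10, 0--00, 1-111
Cover = b'de' + bd'e' + bc'd' + bcde + a'd'e' + a'b'cd' + ac'd'e + acde  |cover|=8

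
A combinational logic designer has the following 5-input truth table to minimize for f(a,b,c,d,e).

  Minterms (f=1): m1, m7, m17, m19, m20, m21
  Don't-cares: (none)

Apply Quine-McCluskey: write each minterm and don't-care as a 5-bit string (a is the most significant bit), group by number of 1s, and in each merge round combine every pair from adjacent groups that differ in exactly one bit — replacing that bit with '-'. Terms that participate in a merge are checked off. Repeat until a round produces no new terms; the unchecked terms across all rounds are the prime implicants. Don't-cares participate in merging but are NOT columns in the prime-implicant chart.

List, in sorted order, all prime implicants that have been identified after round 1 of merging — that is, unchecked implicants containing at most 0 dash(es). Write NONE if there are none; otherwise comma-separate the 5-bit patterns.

Round 0: 00001✓ 00111 10001✓ 10011✓ 10100✓ 10101✓
Round 1: -0001 10-01 100-1 1010-
PIs = {-0001, 00111, 10-01, 100-1, 1010-}

00111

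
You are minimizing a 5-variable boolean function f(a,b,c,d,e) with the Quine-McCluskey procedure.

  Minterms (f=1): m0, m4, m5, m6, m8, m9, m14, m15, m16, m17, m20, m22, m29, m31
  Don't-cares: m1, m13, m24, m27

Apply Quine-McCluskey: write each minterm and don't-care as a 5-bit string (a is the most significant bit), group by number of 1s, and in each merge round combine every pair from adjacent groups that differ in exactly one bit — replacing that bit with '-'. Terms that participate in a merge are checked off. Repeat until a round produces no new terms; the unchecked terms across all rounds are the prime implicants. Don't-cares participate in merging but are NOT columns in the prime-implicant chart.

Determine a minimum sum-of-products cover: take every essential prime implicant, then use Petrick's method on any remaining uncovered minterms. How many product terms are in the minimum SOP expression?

Round 0: 00000✓ 00001✓ 00100✓ 00101✓ 00110✓ 01000✓ 01001✓ 01101✓ 01110✓ 01111✓ 10000✓ 10001✓ 10100✓ 10110✓ 11000✓ 11011✓ 11101✓ 11111✓
Round 1: -0000✓ -0001✓ -0100✓ -0110✓ -1000✓ -1101✓ -1111✓ 0-000✓ 0-001✓ 0-101✓ 0-110 00-00✓ 00-01✓ 0000-✓ 001-0✓ 0010-✓ 01-01✓ 0100-✓ 011-1✓ 0111- 1-000✓ 10-00✓ 1000-✓ 101-0✓ 11-11 111-1✓
Round 2: --000 -0-00 -000- -01-0 -11-1 0--01 0-00- 00-0-
PIs = {--000, -0-00, -000-, -01-0, -11-1, 0--01, 0-00-, 0-110, 00-0-, 0111-, 11-11}
Coverage chart:
  m0: --000,-0-00,-000-,0-00-,00-0-
  m4: -0-00,-01-0,00-0-
  m5: 0--01,00-0-
  m6: -01-0,0-110
  m8: --000,0-00-
  m9: 0--01,0-00-
  m14: 0-110,0111-
  m15: -11-1,0111-
  m16: --000,-0-00,-000-
  m17: -000- ←essential
  m20: -0-00,-01-0
  m22: -01-0 ←essential
  m29: -11-1 ←essential
  m31: -11-1,11-11
Essential: -000-, -01-0, -11-1
Petrick residual → --000, 0--01, 0-110
Min cover (6 terms): c'd'e' + b'c'd' + b'ce' + bce + a'd'e + a'cde'

6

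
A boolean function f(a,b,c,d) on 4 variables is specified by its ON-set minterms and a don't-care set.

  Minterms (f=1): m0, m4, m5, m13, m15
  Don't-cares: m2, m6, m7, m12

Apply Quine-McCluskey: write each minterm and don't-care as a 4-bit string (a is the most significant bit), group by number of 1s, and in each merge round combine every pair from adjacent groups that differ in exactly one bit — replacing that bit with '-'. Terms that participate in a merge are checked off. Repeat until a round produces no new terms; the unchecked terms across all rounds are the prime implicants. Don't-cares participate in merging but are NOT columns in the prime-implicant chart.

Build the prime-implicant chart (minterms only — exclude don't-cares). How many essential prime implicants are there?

2

[col 0] 0000*, 0010*, 0100*, 0101*, 0110*, 0111*, 1100*, 1101*, 1111*
[col 1] -100*, -101*, -111*, 0-00*, 0-10*, 00-0*, 01-0*, 01-1*, 010-*, 011-*, 11-1*, 110-*
[col 2] -1-1, -10-, 0--0, 01--
Prime implicants: -1-1, -10-, 0--0, 01--
PI chart (minterm → PIs covering it):
  0 | 0--0  (sole → essential)
  4 | -10-,0--0,01--
  5 | -1-1,-10-,01--
  13 | -1-1,-10-
  15 | -1-1  (sole → essential)
Essential prime implicants: -1-1, 0--0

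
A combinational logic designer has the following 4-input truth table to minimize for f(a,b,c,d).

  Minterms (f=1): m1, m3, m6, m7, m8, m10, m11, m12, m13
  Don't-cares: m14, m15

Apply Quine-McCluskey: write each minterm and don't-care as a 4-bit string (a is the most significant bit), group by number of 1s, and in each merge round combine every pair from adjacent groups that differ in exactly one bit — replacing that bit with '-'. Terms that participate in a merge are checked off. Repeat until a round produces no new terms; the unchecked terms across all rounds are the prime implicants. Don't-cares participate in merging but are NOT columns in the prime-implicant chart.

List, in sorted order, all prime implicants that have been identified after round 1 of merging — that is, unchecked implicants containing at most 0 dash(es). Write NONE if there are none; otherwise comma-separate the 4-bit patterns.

NONE

size-2^0 implicants → 0001(✓)  0011(✓)  0110(✓)  0111(✓)  1000(✓)  1010(✓)  1011(✓)  1100(✓)  1101(✓)  1110(✓)  1111(✓)
size-2^1 implicants → -011(✓)  -110(✓)  -111(✓)  0-11(✓)  00-1  011-(✓)  1-00(✓)  1-10(✓)  1-11(✓)  10-0(✓)  101-(✓)  11-0(✓)  11-1(✓)  110-(✓)  111-(✓)
size-2^2 implicants → --11  -11-  1--0  1-1-  11--
Unchecked terms (primes): --11, -11-, 00-1, 1--0, 1-1-, 11--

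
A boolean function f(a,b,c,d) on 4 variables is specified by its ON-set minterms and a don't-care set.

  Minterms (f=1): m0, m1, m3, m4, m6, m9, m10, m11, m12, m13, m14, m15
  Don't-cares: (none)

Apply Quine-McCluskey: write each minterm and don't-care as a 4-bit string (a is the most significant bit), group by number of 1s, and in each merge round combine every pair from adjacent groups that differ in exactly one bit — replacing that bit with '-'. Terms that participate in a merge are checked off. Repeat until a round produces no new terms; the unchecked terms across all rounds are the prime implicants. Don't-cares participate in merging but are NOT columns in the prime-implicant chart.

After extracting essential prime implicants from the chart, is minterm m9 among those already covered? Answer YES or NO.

YES

size-2^0 implicants → 0000(✓)  0001(✓)  0011(✓)  0100(✓)  0110(✓)  1001(✓)  1010(✓)  1011(✓)  1100(✓)  1101(✓)  1110(✓)  1111(✓)
size-2^1 implicants → -001(✓)  -011(✓)  -100(✓)  -110(✓)  0-00  00-1(✓)  000-  01-0(✓)  1-01(✓)  1-10(✓)  1-11(✓)  10-1(✓)  101-(✓)  11-0(✓)  11-1(✓)  110-(✓)  111-(✓)
size-2^2 implicants → -0-1  -1-0  1--1  1-1-  11--
Unchecked terms (primes): -0-1, -1-0, 0-00, 000-, 1--1, 1-1-, 11--
Minterm coverage:
  m0 ⊆ 0-00,000-
  m1 ⊆ -0-1,000-
  m3 ⊆ -0-1 [E]
  m4 ⊆ -1-0,0-00
  m6 ⊆ -1-0 [E]
  m9 ⊆ -0-1,1--1
  m10 ⊆ 1-1- [E]
  m11 ⊆ -0-1,1--1,1-1-
  m12 ⊆ -1-0,11--
  m13 ⊆ 1--1,11--
  m14 ⊆ -1-0,1-1-,11--
  m15 ⊆ 1--1,1-1-,11--
E = {-0-1, -1-0, 1-1-}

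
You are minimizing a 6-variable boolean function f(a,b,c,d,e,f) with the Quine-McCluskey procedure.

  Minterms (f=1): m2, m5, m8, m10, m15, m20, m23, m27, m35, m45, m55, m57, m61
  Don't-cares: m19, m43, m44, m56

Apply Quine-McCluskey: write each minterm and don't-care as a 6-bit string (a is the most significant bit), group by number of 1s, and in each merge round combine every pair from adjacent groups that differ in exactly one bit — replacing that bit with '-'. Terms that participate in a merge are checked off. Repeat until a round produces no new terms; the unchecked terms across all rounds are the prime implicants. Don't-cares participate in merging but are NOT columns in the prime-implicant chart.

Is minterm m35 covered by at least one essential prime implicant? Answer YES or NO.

YES

[col 0] 000010*, 000101, 001000*, 001010*, 001111, 010011*, 010100, 010111*, 011011*, 100011*, 101011*, 101100*, 101101*, 110111*, 111000*, 111001*, 111101*
[col 1] -10111, 00-010, 0010-0, 01-011, 010-11, 1-1101, 10-011, 10110-, 111-01, 11100-
Prime implicants: -10111, 00-010, 000101, 0010-0, 001111, 01-011, 010-11, 010100, 1-1101, 10-011, 10110-, 111-01, 11100-
PI chart (minterm → PIs covering it):
  2 | 00-010  (sole → essential)
  5 | 000101  (sole → essential)
  8 | 0010-0  (sole → essential)
  10 | 00-010,0010-0
  15 | 001111  (sole → essential)
  20 | 010100  (sole → essential)
  23 | -10111,010-11
  27 | 01-011  (sole → essential)
  35 | 10-011  (sole → essential)
  45 | 1-1101,10110-
  55 | -10111  (sole → essential)
  57 | 111-01,11100-
  61 | 1-1101,111-01
Essential prime implicants: -10111, 00-010, 000101, 0010-0, 001111, 01-011, 010100, 10-011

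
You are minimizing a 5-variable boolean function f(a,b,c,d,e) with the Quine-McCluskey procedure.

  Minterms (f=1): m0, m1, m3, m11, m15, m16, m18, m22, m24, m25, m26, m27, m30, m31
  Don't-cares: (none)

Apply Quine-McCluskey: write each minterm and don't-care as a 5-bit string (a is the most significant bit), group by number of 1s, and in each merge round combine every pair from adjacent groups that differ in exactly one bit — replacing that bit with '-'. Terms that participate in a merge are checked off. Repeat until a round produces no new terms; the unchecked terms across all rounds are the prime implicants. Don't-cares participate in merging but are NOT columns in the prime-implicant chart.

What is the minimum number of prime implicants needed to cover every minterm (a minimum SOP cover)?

size-2^0 implicants → 00000(✓)  00001(✓)  00011(✓)  01011(✓)  01111(✓)  10000(✓)  10010(✓)  10110(✓)  11000(✓)  11001(✓)  11010(✓)  11011(✓)  11110(✓)  11111(✓)
size-2^1 implicants → -0000  -1011(✓)  -1111(✓)  0-011  000-1  0000-  01-11(✓)  1-000(✓)  1-010(✓)  1-110(✓)  10-10(✓)  100-0(✓)  11-10(✓)  11-11(✓)  110-0(✓)  110-1(✓)  1100-(✓)  1101-(✓)  1111-(✓)
size-2^2 implicants → -1-11  1--10  1-0-0  11-1-  110--
Unchecked terms (primes): -0000, -1-11, 0-011, 000-1, 0000-, 1--10, 1-0-0, 11-1-, 110--
Minterm coverage:
  m0 ⊆ -0000,0000-
  m1 ⊆ 000-1,0000-
  m3 ⊆ 0-011,000-1
  m11 ⊆ -1-11,0-011
  m15 ⊆ -1-11 [E]
  m16 ⊆ -0000,1-0-0
  m18 ⊆ 1--10,1-0-0
  m22 ⊆ 1--10 [E]
  m24 ⊆ 1-0-0,110--
  m25 ⊆ 110-- [E]
  m26 ⊆ 1--10,1-0-0,11-1-,110--
  m27 ⊆ -1-11,11-1-,110--
  m30 ⊆ 1--10,11-1-
  m31 ⊆ -1-11,11-1-
E = {-1-11, 1--10, 110--}
Petrick residual → -0000, 000-1
Cover = b'c'd'e' + bde + a'b'c'e + ade' + abc'  |cover|=5

5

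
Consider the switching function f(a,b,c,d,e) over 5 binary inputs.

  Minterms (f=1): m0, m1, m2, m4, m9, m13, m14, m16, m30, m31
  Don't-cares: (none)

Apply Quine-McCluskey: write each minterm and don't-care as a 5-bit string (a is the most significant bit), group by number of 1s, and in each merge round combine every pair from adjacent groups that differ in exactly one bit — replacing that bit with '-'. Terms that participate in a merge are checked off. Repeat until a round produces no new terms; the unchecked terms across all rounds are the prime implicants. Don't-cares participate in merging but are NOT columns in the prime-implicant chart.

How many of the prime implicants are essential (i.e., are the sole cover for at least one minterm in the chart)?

[col 0] 00000*, 00001*, 00010*, 00100*, 01001*, 01101*, 01110*, 10000*, 11110*, 11111*
[col 1] -0000, -1110, 0-001, 00-00, 000-0, 0000-, 01-01, 1111-
Prime implicants: -0000, -1110, 0-001, 00-00, 000-0, 0000-, 01-01, 1111-
PI chart (minterm → PIs covering it):
  0 | -0000,00-00,000-0,0000-
  1 | 0-001,0000-
  2 | 000-0  (sole → essential)
  4 | 00-00  (sole → essential)
  9 | 0-001,01-01
  13 | 01-01  (sole → essential)
  14 | -1110  (sole → essential)
  16 | -0000  (sole → essential)
  30 | -1110,1111-
  31 | 1111-  (sole → essential)
Essential prime implicants: -0000, -1110, 00-00, 000-0, 01-01, 1111-

6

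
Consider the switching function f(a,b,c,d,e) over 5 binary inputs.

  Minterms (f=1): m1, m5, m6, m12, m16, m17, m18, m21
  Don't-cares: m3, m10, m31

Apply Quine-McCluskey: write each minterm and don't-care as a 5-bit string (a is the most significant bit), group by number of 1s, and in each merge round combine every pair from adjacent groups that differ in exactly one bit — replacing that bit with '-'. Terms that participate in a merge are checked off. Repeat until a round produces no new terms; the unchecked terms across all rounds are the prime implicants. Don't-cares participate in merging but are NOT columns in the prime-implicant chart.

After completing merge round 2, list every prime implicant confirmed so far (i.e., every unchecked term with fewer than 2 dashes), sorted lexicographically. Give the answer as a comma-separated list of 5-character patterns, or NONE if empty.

size-2^0 implicants → 00001(✓)  00011(✓)  00101(✓)  00110  01010  01100  10000(✓)  10001(✓)  10010(✓)  10101(✓)  11111
size-2^1 implicants → -0001(✓)  -0101(✓)  00-01(✓)  000-1  10-01(✓)  100-0  1000-
size-2^2 implicants → -0-01
Unchecked terms (primes): -0-01, 000-1, 00110, 01010, 01100, 100-0, 1000-, 11111

000-1, 00110, 01010, 01100, 100-0, 1000-, 11111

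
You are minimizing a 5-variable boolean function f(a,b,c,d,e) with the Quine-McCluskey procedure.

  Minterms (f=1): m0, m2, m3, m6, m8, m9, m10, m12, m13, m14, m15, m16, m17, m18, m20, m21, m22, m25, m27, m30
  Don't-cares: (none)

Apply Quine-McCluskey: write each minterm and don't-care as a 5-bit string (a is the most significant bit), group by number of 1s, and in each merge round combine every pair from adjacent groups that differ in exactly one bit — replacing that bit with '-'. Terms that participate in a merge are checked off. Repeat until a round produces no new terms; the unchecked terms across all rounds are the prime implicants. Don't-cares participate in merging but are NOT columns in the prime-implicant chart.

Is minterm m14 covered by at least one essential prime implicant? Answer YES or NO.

YES

[col 0] 00000*, 00010*, 00011*, 00110*, 01000*, 01001*, 01010*, 01100*, 01101*, 01110*, 01111*, 10000*, 10001*, 10010*, 10100*, 10101*, 10110*, 11001*, 11011*, 11110*
[col 1] -0000*, -0010*, -0110*, -1001, -1110*, 0-000*, 0-010*, 0-110*, 00-10*, 000-0*, 0001-, 01-00*, 01-01*, 01-10*, 010-0*, 0100-*, 011-0*, 011-1*, 0110-*, 0111-*, 1-001, 1-110*, 10-00*, 10-01*, 10-10*, 100-0*, 1000-*, 101-0*, 1010-*, 110-1
[col 2] --110, -0-10, -00-0, 0--10, 0-0-0, 01--0, 01-0-, 011--, 10--0, 10-0-
Prime implicants: --110, -0-10, -00-0, -1001, 0--10, 0-0-0, 0001-, 01--0, 01-0-, 011--, 1-001, 10--0, 10-0-, 110-1
PI chart (minterm → PIs covering it):
  0 | -00-0,0-0-0
  2 | -0-10,-00-0,0--10,0-0-0,0001-
  3 | 0001-  (sole → essential)
  6 | --110,-0-10,0--10
  8 | 0-0-0,01--0,01-0-
  9 | -1001,01-0-
  10 | 0--10,0-0-0,01--0
  12 | 01--0,01-0-,011--
  13 | 01-0-,011--
  14 | --110,0--10,01--0,011--
  15 | 011--  (sole → essential)
  16 | -00-0,10--0,10-0-
  17 | 1-001,10-0-
  18 | -0-10,-00-0,10--0
  20 | 10--0,10-0-
  21 | 10-0-  (sole → essential)
  22 | --110,-0-10,10--0
  25 | -1001,1-001,110-1
  27 | 110-1  (sole → essential)
  30 | --110  (sole → essential)
Essential prime implicants: --110, 0001-, 011--, 10-0-, 110-1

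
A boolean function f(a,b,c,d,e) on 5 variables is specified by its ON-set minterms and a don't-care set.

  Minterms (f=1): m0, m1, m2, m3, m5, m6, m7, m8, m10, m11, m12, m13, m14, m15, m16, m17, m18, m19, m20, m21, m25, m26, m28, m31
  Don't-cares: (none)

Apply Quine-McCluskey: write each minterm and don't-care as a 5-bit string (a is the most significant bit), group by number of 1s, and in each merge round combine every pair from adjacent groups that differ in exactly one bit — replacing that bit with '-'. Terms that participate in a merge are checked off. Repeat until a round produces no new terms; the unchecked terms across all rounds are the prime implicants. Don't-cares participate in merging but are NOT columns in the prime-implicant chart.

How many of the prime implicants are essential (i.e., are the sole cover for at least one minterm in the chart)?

5

[col 0] 00000*, 00001*, 00010*, 00011*, 00101*, 00110*, 00111*, 01000*, 01010*, 01011*, 01100*, 01101*, 01110*, 01111*, 10000*, 10001*, 10010*, 10011*, 10100*, 10101*, 11001*, 11010*, 11100*, 11111*
[col 1] -0000*, -0001*, -0010*, -0011*, -0101*, -1010*, -1100, -1111, 0-000*, 0-010*, 0-011*, 0-101*, 0-110*, 0-111*, 00-01*, 00-10*, 00-11*, 000-0*, 000-1*, 0000-*, 0001-*, 001-1*, 0011-*, 01-00*, 01-10*, 01-11*, 010-0*, 0101-*, 011-0*, 011-1*, 0110-*, 0111-*, 1-001, 1-010*, 1-100, 10-00*, 10-01*, 100-0*, 100-1*, 1000-*, 1001-*, 1010-*
[col 2] --010, -0-01, -00-0*, -00-1*, -000-*, -001-*, 0--10*, 0--11*, 0-0-0, 0-01-*, 0-1-1, 0-11-*, 00--1, 00-1-*, 000--*, 01--0, 01-1-*, 011--, 10-0-, 100--*
[col 3] -00--, 0--1-
Prime implicants: --010, -0-01, -00--, -1100, -1111, 0--1-, 0-0-0, 0-1-1, 00--1, 01--0, 011--, 1-001, 1-100, 10-0-
PI chart (minterm → PIs covering it):
  0 | -00--,0-0-0
  1 | -0-01,-00--,00--1
  2 | --010,-00--,0--1-,0-0-0
  3 | -00--,0--1-,00--1
  5 | -0-01,0-1-1,00--1
  6 | 0--1-  (sole → essential)
  7 | 0--1-,0-1-1,00--1
  8 | 0-0-0,01--0
  10 | --010,0--1-,0-0-0,01--0
  11 | 0--1-  (sole → essential)
  12 | -1100,01--0,011--
  13 | 0-1-1,011--
  14 | 0--1-,01--0,011--
  15 | -1111,0--1-,0-1-1,011--
  16 | -00--,10-0-
  17 | -0-01,-00--,1-001,10-0-
  18 | --010,-00--
  19 | -00--  (sole → essential)
  20 | 1-100,10-0-
  21 | -0-01,10-0-
  25 | 1-001  (sole → essential)
  26 | --010  (sole → essential)
  28 | -1100,1-100
  31 | -1111  (sole → essential)
Essential prime implicants: --010, -00--, -1111, 0--1-, 1-001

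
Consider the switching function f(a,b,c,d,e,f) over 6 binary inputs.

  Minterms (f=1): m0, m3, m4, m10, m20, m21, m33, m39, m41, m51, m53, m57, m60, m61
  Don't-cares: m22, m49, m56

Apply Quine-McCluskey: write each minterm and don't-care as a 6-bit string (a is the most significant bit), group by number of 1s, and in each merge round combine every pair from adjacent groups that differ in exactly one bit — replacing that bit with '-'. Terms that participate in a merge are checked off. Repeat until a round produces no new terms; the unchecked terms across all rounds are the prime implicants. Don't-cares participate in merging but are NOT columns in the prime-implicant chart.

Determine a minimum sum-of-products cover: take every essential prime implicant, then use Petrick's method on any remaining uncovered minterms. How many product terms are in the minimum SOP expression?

Round 0: 000000✓ 000011 000100✓ 001010 010100✓ 010101✓ 010110✓ 100001✓ 100111 101001✓ 110001✓ 110011✓ 110101✓ 111000✓ 111001✓ 111100✓ 111101✓
Round 1: -10101 0-0100 000-00 0101-0 01010- 1-0001✓ 1-1001✓ 10-001✓ 11-001✓ 11-101✓ 110-01✓ 1100-1 111-00✓ 111-01✓ 11100-✓ 11110-✓
Round 2: 1--001 11--01 111-0-
PIs = {-10101, 0-0100, 000-00, 000011, 001010, 0101-0, 01010-, 1--001, 100111, 11--01, 1100-1, 111-0-}
Coverage chart:
  m0: 000-00 ←essential
  m3: 000011 ←essential
  m4: 0-0100,000-00
  m10: 001010 ←essential
  m20: 0-0100,0101-0,01010-
  m21: -10101,01010-
  m33: 1--001 ←essential
  m39: 100111 ←essential
  m41: 1--001 ←essential
  m51: 1100-1 ←essential
  m53: -10101,11--01
  m57: 1--001,11--01,111-0-
  m60: 111-0- ←essential
  m61: 11--01,111-0-
Essential: 000-00, 000011, 001010, 1--001, 100111, 1100-1, 111-0-
Petrick residual → -10101, 0-0100
Min cover (9 terms): bc'de'f + a'c'de'f' + a'b'c'e'f' + a'b'c'd'ef + a'b'cd'ef' + ad'e'f + ab'c'def + abc'd'f + abce'

9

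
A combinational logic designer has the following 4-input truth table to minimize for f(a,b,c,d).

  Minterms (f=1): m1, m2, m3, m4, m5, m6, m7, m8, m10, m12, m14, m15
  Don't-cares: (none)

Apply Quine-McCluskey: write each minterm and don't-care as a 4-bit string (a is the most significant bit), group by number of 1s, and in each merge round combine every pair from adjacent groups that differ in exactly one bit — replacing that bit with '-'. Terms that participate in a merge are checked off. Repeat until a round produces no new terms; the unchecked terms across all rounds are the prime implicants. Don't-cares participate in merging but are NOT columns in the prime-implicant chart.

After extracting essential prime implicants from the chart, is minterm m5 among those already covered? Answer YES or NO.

[col 0] 0001*, 0010*, 0011*, 0100*, 0101*, 0110*, 0111*, 1000*, 1010*, 1100*, 1110*, 1111*
[col 1] -010*, -100*, -110*, -111*, 0-01*, 0-10*, 0-11*, 00-1*, 001-*, 01-0*, 01-1*, 010-*, 011-*, 1-00*, 1-10*, 10-0*, 11-0*, 111-*
[col 2] --10, -1-0, -11-, 0--1, 0-1-, 01--, 1--0
Prime implicants: --10, -1-0, -11-, 0--1, 0-1-, 01--, 1--0
PI chart (minterm → PIs covering it):
  1 | 0--1  (sole → essential)
  2 | --10,0-1-
  3 | 0--1,0-1-
  4 | -1-0,01--
  5 | 0--1,01--
  6 | --10,-1-0,-11-,0-1-,01--
  7 | -11-,0--1,0-1-,01--
  8 | 1--0  (sole → essential)
  10 | --10,1--0
  12 | -1-0,1--0
  14 | --10,-1-0,-11-,1--0
  15 | -11-  (sole → essential)
Essential prime implicants: -11-, 0--1, 1--0

YES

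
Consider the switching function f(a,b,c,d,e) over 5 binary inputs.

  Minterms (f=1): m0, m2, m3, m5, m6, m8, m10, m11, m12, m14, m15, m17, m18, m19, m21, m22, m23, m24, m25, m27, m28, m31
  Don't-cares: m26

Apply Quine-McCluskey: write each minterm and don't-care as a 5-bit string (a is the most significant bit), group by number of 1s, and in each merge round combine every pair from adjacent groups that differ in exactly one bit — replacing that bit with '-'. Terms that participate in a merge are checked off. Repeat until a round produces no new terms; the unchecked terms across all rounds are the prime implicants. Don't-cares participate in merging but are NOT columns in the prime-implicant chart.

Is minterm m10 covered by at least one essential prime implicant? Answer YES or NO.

size-2^0 implicants → 00000(✓)  00010(✓)  00011(✓)  00101(✓)  00110(✓)  01000(✓)  01010(✓)  01011(✓)  01100(✓)  01110(✓)  01111(✓)  10001(✓)  10010(✓)  10011(✓)  10101(✓)  10110(✓)  10111(✓)  11000(✓)  11001(✓)  11010(✓)  11011(✓)  11100(✓)  11111(✓)
size-2^1 implicants → -0010(✓)  -0011(✓)  -0101  -0110(✓)  -1000(✓)  -1010(✓)  -1011(✓)  -1100(✓)  -1111(✓)  0-000(✓)  0-010(✓)  0-011(✓)  0-110(✓)  00-10(✓)  000-0(✓)  0001-(✓)  01-00(✓)  01-10(✓)  01-11(✓)  010-0(✓)  0101-(✓)  011-0(✓)  0111-(✓)  1-001(✓)  1-010(✓)  1-011(✓)  1-111(✓)  10-01(✓)  10-10(✓)  10-11(✓)  100-1(✓)  1001-(✓)  101-1(✓)  1011-(✓)  11-00(✓)  11-11(✓)  110-0(✓)  110-1(✓)  1100-(✓)  1101-(✓)
size-2^2 implicants → --010(✓)  --011(✓)  -0-10  -001-(✓)  -1-00  -1-11  -10-0  -101-(✓)  0--10  0-0-0  0-01-(✓)  01--0  01-1-  1--11  1-0-1  1-01-(✓)  10--1  10-1-  110--
size-2^3 implicants → --01-
Unchecked terms (primes): --01-, -0-10, -0101, -1-00, -1-11, -10-0, 0--10, 0-0-0, 01--0, 01-1-, 1--11, 1-0-1, 10--1, 10-1-, 110--
Minterm coverage:
  m0 ⊆ 0-0-0 [E]
  m2 ⊆ --01-,-0-10,0--10,0-0-0
  m3 ⊆ --01- [E]
  m5 ⊆ -0101 [E]
  m6 ⊆ -0-10,0--10
  m8 ⊆ -1-00,-10-0,0-0-0,01--0
  m10 ⊆ --01-,-10-0,0--10,0-0-0,01--0,01-1-
  m11 ⊆ --01-,-1-11,01-1-
  m12 ⊆ -1-00,01--0
  m14 ⊆ 0--10,01--0,01-1-
  m15 ⊆ -1-11,01-1-
  m17 ⊆ 1-0-1,10--1
  m18 ⊆ --01-,-0-10,10-1-
  m19 ⊆ --01-,1--11,1-0-1,10--1,10-1-
  m21 ⊆ -0101,10--1
  m22 ⊆ -0-10,10-1-
  m23 ⊆ 1--11,10--1,10-1-
  m24 ⊆ -1-00,-10-0,110--
  m25 ⊆ 1-0-1,110--
  m27 ⊆ --01-,-1-11,1--11,1-0-1,110--
  m28 ⊆ -1-00 [E]
  m31 ⊆ -1-11,1--11
E = {--01-, -0101, -1-00, 0-0-0}

YES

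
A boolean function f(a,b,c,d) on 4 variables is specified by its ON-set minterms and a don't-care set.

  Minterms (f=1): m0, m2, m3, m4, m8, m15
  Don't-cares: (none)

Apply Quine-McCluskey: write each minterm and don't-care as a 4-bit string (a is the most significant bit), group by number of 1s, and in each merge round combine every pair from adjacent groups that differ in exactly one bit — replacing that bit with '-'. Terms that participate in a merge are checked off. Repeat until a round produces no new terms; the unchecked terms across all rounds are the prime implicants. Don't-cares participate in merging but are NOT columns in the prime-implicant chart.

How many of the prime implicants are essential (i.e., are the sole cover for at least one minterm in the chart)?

4

[col 0] 0000*, 0010*, 0011*, 0100*, 1000*, 1111
[col 1] -000, 0-00, 00-0, 001-
Prime implicants: -000, 0-00, 00-0, 001-, 1111
PI chart (minterm → PIs covering it):
  0 | -000,0-00,00-0
  2 | 00-0,001-
  3 | 001-  (sole → essential)
  4 | 0-00  (sole → essential)
  8 | -000  (sole → essential)
  15 | 1111  (sole → essential)
Essential prime implicants: -000, 0-00, 001-, 1111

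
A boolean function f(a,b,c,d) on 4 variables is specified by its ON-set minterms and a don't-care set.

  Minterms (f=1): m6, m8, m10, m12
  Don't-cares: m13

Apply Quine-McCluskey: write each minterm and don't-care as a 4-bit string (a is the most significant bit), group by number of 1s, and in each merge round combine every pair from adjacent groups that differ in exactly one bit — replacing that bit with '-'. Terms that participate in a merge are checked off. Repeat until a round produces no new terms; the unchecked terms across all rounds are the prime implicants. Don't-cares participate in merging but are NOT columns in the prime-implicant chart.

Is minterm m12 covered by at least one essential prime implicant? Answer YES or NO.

NO

size-2^0 implicants → 0110  1000(✓)  1010(✓)  1100(✓)  1101(✓)
size-2^1 implicants → 1-00  10-0  110-
Unchecked terms (primes): 0110, 1-00, 10-0, 110-
Minterm coverage:
  m6 ⊆ 0110 [E]
  m8 ⊆ 1-00,10-0
  m10 ⊆ 10-0 [E]
  m12 ⊆ 1-00,110-
E = {0110, 10-0}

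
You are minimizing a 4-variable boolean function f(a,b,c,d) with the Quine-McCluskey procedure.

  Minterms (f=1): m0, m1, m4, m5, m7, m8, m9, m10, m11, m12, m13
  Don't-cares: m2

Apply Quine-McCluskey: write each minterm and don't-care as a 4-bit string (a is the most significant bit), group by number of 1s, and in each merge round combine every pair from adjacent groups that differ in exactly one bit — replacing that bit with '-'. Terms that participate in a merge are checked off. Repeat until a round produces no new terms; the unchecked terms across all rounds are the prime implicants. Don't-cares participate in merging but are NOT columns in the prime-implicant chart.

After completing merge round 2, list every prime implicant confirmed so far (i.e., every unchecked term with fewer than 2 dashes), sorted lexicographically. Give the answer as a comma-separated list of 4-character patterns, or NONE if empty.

size-2^0 implicants → 0000(✓)  0001(✓)  0010(✓)  0100(✓)  0101(✓)  0111(✓)  1000(✓)  1001(✓)  1010(✓)  1011(✓)  1100(✓)  1101(✓)
size-2^1 implicants → -000(✓)  -001(✓)  -010(✓)  -100(✓)  -101(✓)  0-00(✓)  0-01(✓)  00-0(✓)  000-(✓)  01-1  010-(✓)  1-00(✓)  1-01(✓)  10-0(✓)  10-1(✓)  100-(✓)  101-(✓)  110-(✓)
size-2^2 implicants → --00(✓)  --01(✓)  -0-0  -00-(✓)  -10-(✓)  0-0-(✓)  1-0-(✓)  10--
size-2^3 implicants → --0-
Unchecked terms (primes): --0-, -0-0, 01-1, 10--

01-1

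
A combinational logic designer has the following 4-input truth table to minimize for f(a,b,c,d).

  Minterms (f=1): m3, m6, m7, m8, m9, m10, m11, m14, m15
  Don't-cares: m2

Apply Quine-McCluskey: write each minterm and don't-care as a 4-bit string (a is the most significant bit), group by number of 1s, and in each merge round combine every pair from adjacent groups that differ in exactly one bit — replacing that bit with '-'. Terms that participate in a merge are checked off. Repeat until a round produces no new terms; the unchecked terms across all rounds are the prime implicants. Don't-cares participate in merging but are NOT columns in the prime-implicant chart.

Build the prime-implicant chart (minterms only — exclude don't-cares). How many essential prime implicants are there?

Round 0: 0010✓ 0011✓ 0110✓ 0111✓ 1000✓ 1001✓ 1010✓ 1011✓ 1110✓ 1111✓
Round 1: -010✓ -011✓ -110✓ -111✓ 0-10✓ 0-11✓ 001-✓ 011-✓ 1-10✓ 1-11✓ 10-0✓ 10-1✓ 100-✓ 101-✓ 111-✓
Round 2: --10✓ --11✓ -01-✓ -11-✓ 0-1-✓ 1-1-✓ 10--
Round 3: --1-
PIs = {--1-, 10--}
Coverage chart:
  m3: --1- ←essential
  m6: --1- ←essential
  m7: --1- ←essential
  m8: 10-- ←essential
  m9: 10-- ←essential
  m10: --1-,10--
  m11: --1-,10--
  m14: --1- ←essential
  m15: --1- ←essential
Essential: --1-, 10--

2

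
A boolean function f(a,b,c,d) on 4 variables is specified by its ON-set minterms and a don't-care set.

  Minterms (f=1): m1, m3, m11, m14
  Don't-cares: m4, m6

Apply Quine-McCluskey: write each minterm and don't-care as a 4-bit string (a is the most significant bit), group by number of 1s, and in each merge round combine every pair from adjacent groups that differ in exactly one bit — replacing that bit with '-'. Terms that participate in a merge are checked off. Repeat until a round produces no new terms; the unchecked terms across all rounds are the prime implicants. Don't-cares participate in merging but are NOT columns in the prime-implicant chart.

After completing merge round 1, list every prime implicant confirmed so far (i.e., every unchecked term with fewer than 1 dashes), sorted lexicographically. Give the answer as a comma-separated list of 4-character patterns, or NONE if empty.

size-2^0 implicants → 0001(✓)  0011(✓)  0100(✓)  0110(✓)  1011(✓)  1110(✓)
size-2^1 implicants → -011  -110  00-1  01-0
Unchecked terms (primes): -011, -110, 00-1, 01-0

NONE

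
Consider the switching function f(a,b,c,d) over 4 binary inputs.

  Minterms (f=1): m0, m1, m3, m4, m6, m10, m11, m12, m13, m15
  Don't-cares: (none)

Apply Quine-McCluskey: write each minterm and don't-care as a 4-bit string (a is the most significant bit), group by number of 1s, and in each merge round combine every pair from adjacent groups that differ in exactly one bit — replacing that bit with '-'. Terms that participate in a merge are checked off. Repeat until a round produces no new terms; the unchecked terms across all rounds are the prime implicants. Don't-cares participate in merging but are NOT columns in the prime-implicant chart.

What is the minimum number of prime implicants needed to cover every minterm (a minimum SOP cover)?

6

[col 0] 0000*, 0001*, 0011*, 0100*, 0110*, 1010*, 1011*, 1100*, 1101*, 1111*
[col 1] -011, -100, 0-00, 00-1, 000-, 01-0, 1-11, 101-, 11-1, 110-
Prime implicants: -011, -100, 0-00, 00-1, 000-, 01-0, 1-11, 101-, 11-1, 110-
PI chart (minterm → PIs covering it):
  0 | 0-00,000-
  1 | 00-1,000-
  3 | -011,00-1
  4 | -100,0-00,01-0
  6 | 01-0  (sole → essential)
  10 | 101-  (sole → essential)
  11 | -011,1-11,101-
  12 | -100,110-
  13 | 11-1,110-
  15 | 1-11,11-1
Essential prime implicants: 01-0, 101-
Petrick residual → -011, -100, 000-, 11-1
Minimum SOP uses 6 PIs: b'cd + bc'd' + a'b'c' + a'bd' + ab'c + abd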